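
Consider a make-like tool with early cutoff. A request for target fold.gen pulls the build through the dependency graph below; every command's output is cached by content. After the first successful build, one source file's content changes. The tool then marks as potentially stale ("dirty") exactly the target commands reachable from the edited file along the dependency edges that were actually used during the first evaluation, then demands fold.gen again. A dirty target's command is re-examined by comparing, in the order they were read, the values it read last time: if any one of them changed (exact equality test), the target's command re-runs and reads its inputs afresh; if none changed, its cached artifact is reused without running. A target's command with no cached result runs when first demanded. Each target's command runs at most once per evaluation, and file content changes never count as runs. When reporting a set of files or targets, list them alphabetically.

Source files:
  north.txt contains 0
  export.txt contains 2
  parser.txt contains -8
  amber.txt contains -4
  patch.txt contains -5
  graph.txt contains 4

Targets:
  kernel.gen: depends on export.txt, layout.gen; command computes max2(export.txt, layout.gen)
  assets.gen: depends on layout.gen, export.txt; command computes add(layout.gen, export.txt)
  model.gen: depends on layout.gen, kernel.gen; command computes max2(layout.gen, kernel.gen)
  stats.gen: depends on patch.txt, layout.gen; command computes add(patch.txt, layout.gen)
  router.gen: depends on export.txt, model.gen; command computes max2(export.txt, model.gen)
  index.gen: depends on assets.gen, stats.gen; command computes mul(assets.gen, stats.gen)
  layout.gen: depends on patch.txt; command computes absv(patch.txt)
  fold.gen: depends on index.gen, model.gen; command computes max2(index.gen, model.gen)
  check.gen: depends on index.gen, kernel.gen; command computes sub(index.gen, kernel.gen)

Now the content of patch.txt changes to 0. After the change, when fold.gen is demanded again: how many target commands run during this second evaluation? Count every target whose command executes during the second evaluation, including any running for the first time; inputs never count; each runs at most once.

First demand of the output computes:
  layout.gen = absv(-5) = 5
  assets.gen = add(5, 2) = 7
  kernel.gen = max2(2, 5) = 5
  model.gen = max2(5, 5) = 5
  stats.gen = add(-5, 5) = 0
  index.gen = mul(7, 0) = 0
  fold.gen = max2(0, 5) = 5

After the edit, cleaning proceeds:
  layout.gen: a read changed (patch.txt -5->0) — executes, giving 0.
  assets.gen: a read changed (layout.gen 5->0) — executes, giving 2.
  kernel.gen: a read changed (layout.gen 5->0) — executes, giving 2.
  model.gen: a read changed (layout.gen 5->0; kernel.gen 5->2) — executes, giving 2.
  stats.gen: a read changed (patch.txt -5->0; layout.gen 5->0) — executes, giving 0 — identical to its old value.
  index.gen: a read changed (assets.gen 7->2) — executes, giving 0 — identical to its old value.
  fold.gen: a read changed (model.gen 5->2) — executes, giving 2.

7 target commands run: assets.gen, fold.gen, index.gen, kernel.gen, layout.gen, model.gen, stats.gen.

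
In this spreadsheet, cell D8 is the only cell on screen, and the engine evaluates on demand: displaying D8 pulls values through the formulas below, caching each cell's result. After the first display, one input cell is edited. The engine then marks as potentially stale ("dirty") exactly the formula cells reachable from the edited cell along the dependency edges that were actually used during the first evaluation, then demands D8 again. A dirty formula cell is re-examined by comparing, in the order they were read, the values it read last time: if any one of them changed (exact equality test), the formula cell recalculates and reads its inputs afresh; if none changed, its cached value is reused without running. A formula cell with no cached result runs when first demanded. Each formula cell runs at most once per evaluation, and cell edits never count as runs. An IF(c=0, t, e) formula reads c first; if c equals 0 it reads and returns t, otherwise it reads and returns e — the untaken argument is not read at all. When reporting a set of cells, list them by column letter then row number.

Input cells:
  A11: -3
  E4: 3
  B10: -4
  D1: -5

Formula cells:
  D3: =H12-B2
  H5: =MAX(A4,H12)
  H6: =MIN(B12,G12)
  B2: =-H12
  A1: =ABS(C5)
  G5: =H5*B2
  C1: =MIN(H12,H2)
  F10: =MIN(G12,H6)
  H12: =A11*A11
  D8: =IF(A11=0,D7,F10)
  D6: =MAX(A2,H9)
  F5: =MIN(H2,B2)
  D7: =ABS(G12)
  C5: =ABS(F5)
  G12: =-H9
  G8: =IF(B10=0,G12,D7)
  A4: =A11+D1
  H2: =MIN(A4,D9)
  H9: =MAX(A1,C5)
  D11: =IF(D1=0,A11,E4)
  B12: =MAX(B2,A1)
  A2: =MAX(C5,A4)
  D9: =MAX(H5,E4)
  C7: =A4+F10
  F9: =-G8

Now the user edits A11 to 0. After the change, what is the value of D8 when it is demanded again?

D8 now evaluates to 5.
The important point: the flipped condition redirects demand; B12, F10, H6 are left stale, never re-checked.

Initial pass — values computed on the first demand:
  A4 = -3 + -5 = -8
  H12 = -3 * -3 = 9
  B2 = -(9) = -9
  H5 = MAX(-8, 9) = 9
  D9 = MAX(9, 3) = 9
  H2 = MIN(-8, 9) = -8
  F5 = MIN(-8, -9) = -9
  C5 = ABS(-9) = 9
  A1 = ABS(9) = 9
  B12 = MAX(-9, 9) = 9
  H9 = MAX(9, 9) = 9
  G12 = -(9) = -9
  H6 = MIN(9, -9) = -9
  F10 = MIN(-9, -9) = -9
  D8 = IF(A11=0: A11=-3 -> else branch F10) = -9

Second demand — change propagation:
  A4: re-runs because A11 -3->0; new result -5.
  H12: re-runs because A11 -3->0; A11 -3->0; new result 0.
  B2: re-runs because H12 9->0; new result 0.
  H5: re-runs because A4 -8->-5; H12 9->0; new result 0.
  D9: re-runs because H5 9->0; new result 3.
  H2: re-runs because A4 -8->-5; D9 9->3; new result -5.
  F5: re-runs because H2 -8->-5; B2 -9->0; new result -5.
  C5: re-runs because F5 -9->-5; new result 5.
  A1: re-runs because C5 9->5; new result 5.
  B12: dirty yet unreached — the second evaluation never asks for it.
  H9: re-runs because A1 9->5; C5 9->5; new result 5.
  G12: re-runs because H9 9->5; new result -5.
  D7: newly demanded (no cache) — executes and yields 5.
  H6: dirty yet unreached — the second evaluation never asks for it.
  F10: dirty yet unreached — the second evaluation never asks for it.
  D8: re-runs because A11 -3->0; new result 5.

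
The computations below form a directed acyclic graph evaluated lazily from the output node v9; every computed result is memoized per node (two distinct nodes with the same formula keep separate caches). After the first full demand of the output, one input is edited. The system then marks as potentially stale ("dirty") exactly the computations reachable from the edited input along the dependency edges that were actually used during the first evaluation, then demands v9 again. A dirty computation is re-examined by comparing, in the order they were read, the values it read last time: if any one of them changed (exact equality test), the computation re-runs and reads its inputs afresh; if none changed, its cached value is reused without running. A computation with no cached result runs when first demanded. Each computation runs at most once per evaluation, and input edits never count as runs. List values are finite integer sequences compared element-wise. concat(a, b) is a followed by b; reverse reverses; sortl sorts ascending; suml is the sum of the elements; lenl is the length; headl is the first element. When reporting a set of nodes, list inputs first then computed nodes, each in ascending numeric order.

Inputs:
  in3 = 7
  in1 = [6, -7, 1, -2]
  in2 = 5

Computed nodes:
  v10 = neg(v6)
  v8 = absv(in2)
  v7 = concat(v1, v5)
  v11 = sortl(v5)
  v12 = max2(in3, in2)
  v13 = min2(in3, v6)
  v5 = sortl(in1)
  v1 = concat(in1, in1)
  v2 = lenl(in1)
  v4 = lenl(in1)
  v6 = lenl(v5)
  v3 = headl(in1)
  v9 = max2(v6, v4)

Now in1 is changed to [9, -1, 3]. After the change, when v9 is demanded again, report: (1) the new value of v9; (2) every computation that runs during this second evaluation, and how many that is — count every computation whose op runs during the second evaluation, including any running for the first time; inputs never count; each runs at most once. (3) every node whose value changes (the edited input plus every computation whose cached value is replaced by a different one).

Demanding v9 again yields 3.
4 computations run: v4, v5, v6, v9.
The nodes whose values change: in1, v4, v5, v6, v9.

First demand of the output computes:
  v4 = lenl([6, -7, 1, -2]) = 4
  v5 = sortl([6, -7, 1, -2]) = [-7, -2, 1, 6]
  v6 = lenl([-7, -2, 1, 6]) = 4
  v9 = max2(4, 4) = 4

After the edit, cleaning proceeds:
  v4: a read changed (in1 [6, -7, 1, -2]->[9, -1, 3]) — executes, giving 3.
  v5: a read changed (in1 [6, -7, 1, -2]->[9, -1, 3]) — executes, giving [-1, 3, 9].
  v6: a read changed (v5 [-7, -2, 1, 6]->[-1, 3, 9]) — executes, giving 3.
  v9: a read changed (v6 4->3; v4 4->3) — executes, giving 3.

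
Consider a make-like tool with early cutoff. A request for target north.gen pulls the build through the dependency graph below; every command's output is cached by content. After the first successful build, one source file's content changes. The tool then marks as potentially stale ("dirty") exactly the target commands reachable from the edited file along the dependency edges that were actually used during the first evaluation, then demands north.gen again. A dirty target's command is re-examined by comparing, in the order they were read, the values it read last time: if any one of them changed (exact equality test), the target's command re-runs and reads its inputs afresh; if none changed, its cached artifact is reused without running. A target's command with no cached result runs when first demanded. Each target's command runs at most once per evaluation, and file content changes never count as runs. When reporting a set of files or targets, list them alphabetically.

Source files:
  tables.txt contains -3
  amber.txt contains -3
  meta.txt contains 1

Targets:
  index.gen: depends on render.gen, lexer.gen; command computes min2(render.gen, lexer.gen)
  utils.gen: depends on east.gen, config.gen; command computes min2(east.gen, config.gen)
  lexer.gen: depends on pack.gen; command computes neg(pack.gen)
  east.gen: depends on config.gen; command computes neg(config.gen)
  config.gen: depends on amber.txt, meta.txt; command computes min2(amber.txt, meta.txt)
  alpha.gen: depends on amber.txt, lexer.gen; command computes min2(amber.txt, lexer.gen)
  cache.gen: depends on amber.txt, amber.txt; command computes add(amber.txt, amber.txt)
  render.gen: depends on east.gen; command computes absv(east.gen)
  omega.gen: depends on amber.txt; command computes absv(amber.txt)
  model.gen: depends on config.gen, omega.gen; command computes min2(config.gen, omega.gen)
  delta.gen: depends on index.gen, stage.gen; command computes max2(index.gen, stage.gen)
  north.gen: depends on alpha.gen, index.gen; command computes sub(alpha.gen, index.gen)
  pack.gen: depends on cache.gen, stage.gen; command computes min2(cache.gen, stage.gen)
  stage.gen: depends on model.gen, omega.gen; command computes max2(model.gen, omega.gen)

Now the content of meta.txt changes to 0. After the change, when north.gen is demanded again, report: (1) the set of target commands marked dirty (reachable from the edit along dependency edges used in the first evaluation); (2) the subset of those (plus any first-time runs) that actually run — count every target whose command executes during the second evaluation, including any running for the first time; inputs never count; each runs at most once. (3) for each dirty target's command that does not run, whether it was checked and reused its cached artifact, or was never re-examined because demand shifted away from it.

The edit dirties: alpha.gen, config.gen, east.gen, index.gen, lexer.gen, model.gen, north.gen, pack.gen, render.gen, stage.gen.
1 target commands run: config.gen.
Cache hits after checking: alpha.gen, east.gen, index.gen, lexer.gen, model.gen, north.gen, pack.gen, render.gen, stage.gen.
Note the absorption at config.gen: it re-runs yet its value is the same, leaving the output's value untouched.

First demand of the output computes:
  cache.gen = add(-3, -3) = -6
  config.gen = min2(-3, 1) = -3
  east.gen = neg(-3) = 3
  omega.gen = absv(-3) = 3
  model.gen = min2(-3, 3) = -3
  render.gen = absv(3) = 3
  stage.gen = max2(-3, 3) = 3
  pack.gen = min2(-6, 3) = -6
  lexer.gen = neg(-6) = 6
  alpha.gen = min2(-3, 6) = -3
  index.gen = min2(3, 6) = 3
  north.gen = sub(-3, 3) = -6

After the edit, cleaning proceeds:
  config.gen: a read changed (meta.txt 1->0) — executes, giving -3 — identical to its old value.
  east.gen: dirty, but its reads are unchanged (config.gen unchanged); cached 3 stands.
  model.gen: dirty, but its reads are unchanged (config.gen unchanged, omega.gen unchanged); cached -3 stands.
  render.gen: dirty, but its reads are unchanged (east.gen unchanged); cached 3 stands.
  stage.gen: dirty, but its reads are unchanged (model.gen unchanged, omega.gen unchanged); cached 3 stands.
  pack.gen: dirty, but its reads are unchanged (cache.gen unchanged, stage.gen unchanged); cached -6 stands.
  lexer.gen: dirty, but its reads are unchanged (pack.gen unchanged); cached 6 stands.
  alpha.gen: dirty, but its reads are unchanged (amber.txt unchanged, lexer.gen unchanged); cached -3 stands.
  index.gen: dirty, but its reads are unchanged (render.gen unchanged, lexer.gen unchanged); cached 3 stands.
  north.gen: dirty, but its reads are unchanged (alpha.gen unchanged, index.gen unchanged); cached -6 stands.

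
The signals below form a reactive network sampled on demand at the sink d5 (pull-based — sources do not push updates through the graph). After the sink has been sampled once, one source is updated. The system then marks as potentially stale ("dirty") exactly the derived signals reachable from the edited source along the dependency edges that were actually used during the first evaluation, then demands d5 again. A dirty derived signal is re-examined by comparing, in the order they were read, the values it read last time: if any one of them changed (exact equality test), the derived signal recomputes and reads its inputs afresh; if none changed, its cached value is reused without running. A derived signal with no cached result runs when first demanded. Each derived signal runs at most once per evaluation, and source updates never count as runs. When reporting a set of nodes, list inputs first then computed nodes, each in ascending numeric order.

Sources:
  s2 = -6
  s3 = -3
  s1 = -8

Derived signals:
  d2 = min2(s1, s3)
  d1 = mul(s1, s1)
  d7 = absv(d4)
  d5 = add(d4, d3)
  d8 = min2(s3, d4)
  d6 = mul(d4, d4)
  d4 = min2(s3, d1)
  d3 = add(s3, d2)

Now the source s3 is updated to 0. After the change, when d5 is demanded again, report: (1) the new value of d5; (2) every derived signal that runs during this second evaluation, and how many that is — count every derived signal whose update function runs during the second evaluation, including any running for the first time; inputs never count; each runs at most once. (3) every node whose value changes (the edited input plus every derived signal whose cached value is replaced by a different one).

Initial pass — values computed on the first demand:
  d1 = mul(-8, -8) = 64
  d2 = min2(-8, -3) = -8
  d3 = add(-3, -8) = -11
  d4 = min2(-3, 64) = -3
  d5 = add(-3, -11) = -14

Second demand — change propagation:
  d2: re-runs because s3 -3->0; new result -8 (unchanged).
  d3: re-runs because s3 -3->0; new result -8.
  d4: re-runs because s3 -3->0; new result 0.
  d5: re-runs because d4 -3->0; d3 -11->-8; new result -8.

d5 now evaluates to -8.
Run set: d2, d3, d4, d5 (4 run).
Changed values: s3, d3, d4, d5.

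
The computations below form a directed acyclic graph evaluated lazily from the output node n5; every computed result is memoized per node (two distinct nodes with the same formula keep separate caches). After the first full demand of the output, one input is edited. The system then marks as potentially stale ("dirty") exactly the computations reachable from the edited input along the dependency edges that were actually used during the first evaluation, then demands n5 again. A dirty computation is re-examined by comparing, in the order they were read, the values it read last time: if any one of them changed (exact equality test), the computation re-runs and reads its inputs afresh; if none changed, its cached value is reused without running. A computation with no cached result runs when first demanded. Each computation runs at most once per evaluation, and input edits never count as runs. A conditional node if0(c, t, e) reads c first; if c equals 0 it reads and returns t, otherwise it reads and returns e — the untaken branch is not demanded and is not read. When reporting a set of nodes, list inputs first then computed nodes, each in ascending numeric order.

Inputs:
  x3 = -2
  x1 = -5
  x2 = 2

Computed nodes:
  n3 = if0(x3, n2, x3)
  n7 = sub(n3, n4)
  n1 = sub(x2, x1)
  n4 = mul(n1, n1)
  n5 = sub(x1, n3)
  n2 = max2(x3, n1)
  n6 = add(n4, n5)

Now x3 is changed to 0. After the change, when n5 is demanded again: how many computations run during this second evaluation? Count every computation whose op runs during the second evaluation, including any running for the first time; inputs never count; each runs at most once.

First demand of the output computes:
  n3 = if0(x3=-2 -> else branch x3) = -2
  n5 = sub(-5, -2) = -3

After the edit, cleaning proceeds:
  n1: had never run; runs now, result 7.
  n2: had never run; runs now, result 7.
  n3: a read changed (x3 -2->0; x3 -2->0) — executes, giving 7.
  n5: a read changed (n3 -2->7) — executes, giving -12.

Note the branch switch — n1, n2 had no cache and run now for the first time.

4 computations run: n1, n2, n3, n5.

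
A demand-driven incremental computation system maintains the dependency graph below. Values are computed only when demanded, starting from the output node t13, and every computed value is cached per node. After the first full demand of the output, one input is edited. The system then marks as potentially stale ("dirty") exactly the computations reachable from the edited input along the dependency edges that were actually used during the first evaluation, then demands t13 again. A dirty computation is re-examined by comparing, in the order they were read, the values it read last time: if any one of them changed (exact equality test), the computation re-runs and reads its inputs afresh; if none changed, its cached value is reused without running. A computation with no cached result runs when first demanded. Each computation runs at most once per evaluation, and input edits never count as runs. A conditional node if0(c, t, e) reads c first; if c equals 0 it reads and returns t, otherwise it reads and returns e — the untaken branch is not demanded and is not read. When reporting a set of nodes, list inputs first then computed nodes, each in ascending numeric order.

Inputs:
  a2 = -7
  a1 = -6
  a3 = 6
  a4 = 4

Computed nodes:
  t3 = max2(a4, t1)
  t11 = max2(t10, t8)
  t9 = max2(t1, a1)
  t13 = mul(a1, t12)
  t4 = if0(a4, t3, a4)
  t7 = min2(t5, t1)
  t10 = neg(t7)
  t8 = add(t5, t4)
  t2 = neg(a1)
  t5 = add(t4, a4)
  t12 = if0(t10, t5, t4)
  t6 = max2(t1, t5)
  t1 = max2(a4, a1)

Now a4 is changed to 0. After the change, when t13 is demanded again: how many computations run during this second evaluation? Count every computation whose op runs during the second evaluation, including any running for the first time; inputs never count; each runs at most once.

First evaluation (everything demanded from the output):
  t1 = max2(4, -6) = 4
  t4 = if0(a4=4 -> else branch a4) = 4
  t5 = add(4, 4) = 8
  t7 = min2(8, 4) = 4
  t10 = neg(4) = -4
  t12 = if0(t10=-4 -> else branch t4) = 4
  t13 = mul(-6, 4) = -24

Propagation after the edit:
  t1: runs — a4 4->0; result 0.
  t3: demanded for the first time — runs, produces 0.
  t4: runs — a4 4->0; a4 4->0; result 0.
  t5: runs — t4 4->0; a4 4->0; result 0.
  t7: runs — t5 8->0; t1 4->0; result 0.
  t10: runs — t7 4->0; result 0.
  t12: runs — t10 -4->0; t4 4->0; result 0.
  t13: runs — t12 4->0; result 0.

Key observation: a condition flipped, so demand reaches new nodes — t3 runs for the first time.

Computations that run: t1, t3, t4, t5, t7, t10, t12, t13 — 8 in total.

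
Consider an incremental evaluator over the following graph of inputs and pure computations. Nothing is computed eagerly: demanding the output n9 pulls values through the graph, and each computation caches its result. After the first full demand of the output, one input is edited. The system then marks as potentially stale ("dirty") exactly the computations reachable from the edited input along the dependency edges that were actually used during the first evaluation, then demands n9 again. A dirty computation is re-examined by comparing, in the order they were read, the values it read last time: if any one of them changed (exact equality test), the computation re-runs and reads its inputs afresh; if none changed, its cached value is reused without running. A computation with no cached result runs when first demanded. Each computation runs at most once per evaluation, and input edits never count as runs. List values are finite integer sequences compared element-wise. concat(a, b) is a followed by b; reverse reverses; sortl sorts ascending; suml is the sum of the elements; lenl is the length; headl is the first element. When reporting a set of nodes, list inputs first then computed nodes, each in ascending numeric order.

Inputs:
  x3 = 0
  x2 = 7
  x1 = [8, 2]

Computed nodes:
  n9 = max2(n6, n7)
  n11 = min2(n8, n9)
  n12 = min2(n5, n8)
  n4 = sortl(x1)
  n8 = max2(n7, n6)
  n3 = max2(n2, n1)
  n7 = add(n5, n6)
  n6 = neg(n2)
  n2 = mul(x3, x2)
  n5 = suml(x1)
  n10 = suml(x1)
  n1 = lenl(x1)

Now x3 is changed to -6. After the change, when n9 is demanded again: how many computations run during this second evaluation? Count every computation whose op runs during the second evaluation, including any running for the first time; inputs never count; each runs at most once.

Run set: n2, n6, n7, n9 (4 run).

Initial pass — values computed on the first demand:
  n2 = mul(0, 7) = 0
  n5 = suml([8, 2]) = 10
  n6 = neg(0) = 0
  n7 = add(10, 0) = 10
  n9 = max2(0, 10) = 10

Second demand — change propagation:
  n2: re-runs because x3 0->-6; new result -42.
  n6: re-runs because n2 0->-42; new result 42.
  n7: re-runs because n6 0->42; new result 52.
  n9: re-runs because n6 0->42; n7 10->52; new result 52.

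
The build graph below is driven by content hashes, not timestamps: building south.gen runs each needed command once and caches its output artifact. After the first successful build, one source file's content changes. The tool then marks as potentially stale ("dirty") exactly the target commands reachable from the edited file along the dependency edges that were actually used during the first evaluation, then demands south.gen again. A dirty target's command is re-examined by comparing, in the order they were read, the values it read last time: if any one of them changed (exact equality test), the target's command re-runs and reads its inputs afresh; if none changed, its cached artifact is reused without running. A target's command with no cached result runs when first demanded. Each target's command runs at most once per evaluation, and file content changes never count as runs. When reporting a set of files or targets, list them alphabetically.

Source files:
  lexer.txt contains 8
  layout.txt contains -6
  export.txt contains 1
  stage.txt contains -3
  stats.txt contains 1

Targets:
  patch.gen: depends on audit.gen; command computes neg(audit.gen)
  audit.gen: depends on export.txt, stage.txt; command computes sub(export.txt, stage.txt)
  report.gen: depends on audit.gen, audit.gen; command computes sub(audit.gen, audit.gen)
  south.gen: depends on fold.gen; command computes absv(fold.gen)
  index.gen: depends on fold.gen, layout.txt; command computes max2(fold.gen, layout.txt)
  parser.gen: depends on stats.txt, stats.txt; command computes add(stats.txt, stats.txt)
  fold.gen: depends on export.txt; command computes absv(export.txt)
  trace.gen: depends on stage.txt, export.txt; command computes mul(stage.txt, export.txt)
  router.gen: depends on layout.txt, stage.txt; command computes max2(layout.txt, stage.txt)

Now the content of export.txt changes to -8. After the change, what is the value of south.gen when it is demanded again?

south.gen now evaluates to 8.

Initial pass — values computed on the first demand:
  fold.gen = absv(1) = 1
  south.gen = absv(1) = 1

Second demand — change propagation:
  fold.gen: re-runs because export.txt 1->-8; new result 8.
  south.gen: re-runs because fold.gen 1->8; new result 8.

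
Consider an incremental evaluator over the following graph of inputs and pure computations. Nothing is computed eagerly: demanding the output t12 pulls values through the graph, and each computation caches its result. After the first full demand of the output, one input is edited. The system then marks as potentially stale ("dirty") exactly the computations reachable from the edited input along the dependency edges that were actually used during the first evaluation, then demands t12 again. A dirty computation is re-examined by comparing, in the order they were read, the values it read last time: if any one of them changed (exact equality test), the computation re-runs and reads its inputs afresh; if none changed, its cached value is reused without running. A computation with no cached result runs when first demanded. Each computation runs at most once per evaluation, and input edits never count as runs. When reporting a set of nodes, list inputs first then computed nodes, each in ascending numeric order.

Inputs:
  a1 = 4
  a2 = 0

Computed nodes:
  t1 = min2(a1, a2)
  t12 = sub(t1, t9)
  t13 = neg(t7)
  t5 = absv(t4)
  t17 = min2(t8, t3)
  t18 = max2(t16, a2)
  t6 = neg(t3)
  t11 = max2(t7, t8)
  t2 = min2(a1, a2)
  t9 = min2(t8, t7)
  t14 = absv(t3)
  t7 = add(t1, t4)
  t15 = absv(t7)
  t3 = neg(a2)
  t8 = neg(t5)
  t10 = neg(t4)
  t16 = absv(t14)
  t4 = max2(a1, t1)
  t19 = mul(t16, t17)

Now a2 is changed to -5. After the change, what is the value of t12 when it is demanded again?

t12 now evaluates to -1.
The important point: at t5 every value read last time is unchanged, so the dirty flag clears without a run.

Initial pass — values computed on the first demand:
  t1 = min2(4, 0) = 0
  t4 = max2(4, 0) = 4
  t5 = absv(4) = 4
  t7 = add(0, 4) = 4
  t8 = neg(4) = -4
  t9 = min2(-4, 4) = -4
  t12 = sub(0, -4) = 4

Second demand — change propagation:
  t1: re-runs because a2 0->-5; new result -5.
  t4: re-runs because t1 0->-5; new result 4 (unchanged).
  t5: re-examined; everything it read last time is the same (t4 unchanged) — cache 4 kept, no run.
  t7: re-runs because t1 0->-5; new result -1.
  t8: re-examined; everything it read last time is the same (t5 unchanged) — cache -4 kept, no run.
  t9: re-runs because t7 4->-1; new result -4 (unchanged).
  t12: re-runs because t1 0->-5; new result -1.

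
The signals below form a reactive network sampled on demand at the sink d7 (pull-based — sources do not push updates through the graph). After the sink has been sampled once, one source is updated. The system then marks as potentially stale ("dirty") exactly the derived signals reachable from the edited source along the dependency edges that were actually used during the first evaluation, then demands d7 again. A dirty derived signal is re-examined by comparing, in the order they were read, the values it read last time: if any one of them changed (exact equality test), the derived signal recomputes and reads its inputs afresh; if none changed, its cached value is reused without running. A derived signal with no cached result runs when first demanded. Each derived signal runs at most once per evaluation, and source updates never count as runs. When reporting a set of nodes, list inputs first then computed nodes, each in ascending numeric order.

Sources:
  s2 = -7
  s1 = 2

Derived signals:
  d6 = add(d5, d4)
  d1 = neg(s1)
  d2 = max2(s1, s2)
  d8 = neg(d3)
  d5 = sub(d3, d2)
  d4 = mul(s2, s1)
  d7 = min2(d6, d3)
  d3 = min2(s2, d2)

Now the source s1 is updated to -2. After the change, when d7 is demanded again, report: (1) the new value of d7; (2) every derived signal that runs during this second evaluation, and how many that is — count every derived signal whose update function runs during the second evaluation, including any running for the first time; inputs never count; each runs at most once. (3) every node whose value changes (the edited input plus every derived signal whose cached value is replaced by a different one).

Initial pass — values computed on the first demand:
  d2 = max2(2, -7) = 2
  d3 = min2(-7, 2) = -7
  d4 = mul(-7, 2) = -14
  d5 = sub(-7, 2) = -9
  d6 = add(-9, -14) = -23
  d7 = min2(-23, -7) = -23

Second demand — change propagation:
  d2: re-runs because s1 2->-2; new result -2.
  d3: re-runs because d2 2->-2; new result -7 (unchanged).
  d4: re-runs because s1 2->-2; new result 14.
  d5: re-runs because d2 2->-2; new result -5.
  d6: re-runs because d5 -9->-5; d4 -14->14; new result 9.
  d7: re-runs because d6 -23->9; new result -7.

d7 now evaluates to -7.
Run set: d2, d3, d4, d5, d6, d7 (6 run).
Changed values: s1, d2, d4, d5, d6, d7.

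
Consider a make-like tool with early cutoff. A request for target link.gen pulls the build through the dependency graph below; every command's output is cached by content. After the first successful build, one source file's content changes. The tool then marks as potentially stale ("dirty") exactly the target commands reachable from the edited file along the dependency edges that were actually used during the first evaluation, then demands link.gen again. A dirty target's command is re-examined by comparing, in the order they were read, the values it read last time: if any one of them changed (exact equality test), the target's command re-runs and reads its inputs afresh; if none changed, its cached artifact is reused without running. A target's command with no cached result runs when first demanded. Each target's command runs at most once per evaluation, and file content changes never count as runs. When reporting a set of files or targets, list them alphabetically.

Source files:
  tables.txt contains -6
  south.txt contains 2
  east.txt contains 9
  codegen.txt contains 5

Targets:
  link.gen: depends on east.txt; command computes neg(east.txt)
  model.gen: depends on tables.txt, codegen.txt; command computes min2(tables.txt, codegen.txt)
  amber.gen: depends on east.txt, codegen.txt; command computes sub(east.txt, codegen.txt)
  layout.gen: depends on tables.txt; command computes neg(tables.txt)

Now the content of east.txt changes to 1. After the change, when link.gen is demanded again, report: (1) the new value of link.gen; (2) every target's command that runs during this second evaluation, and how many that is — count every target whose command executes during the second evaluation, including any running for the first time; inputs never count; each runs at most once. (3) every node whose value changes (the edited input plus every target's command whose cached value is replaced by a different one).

Demanding link.gen again yields -1.
1 target commands run: link.gen.
The nodes whose values change: east.txt, link.gen.

First demand of the output computes:
  link.gen = neg(9) = -9

After the edit, cleaning proceeds:
  link.gen: a read changed (east.txt 9->1) — executes, giving -1.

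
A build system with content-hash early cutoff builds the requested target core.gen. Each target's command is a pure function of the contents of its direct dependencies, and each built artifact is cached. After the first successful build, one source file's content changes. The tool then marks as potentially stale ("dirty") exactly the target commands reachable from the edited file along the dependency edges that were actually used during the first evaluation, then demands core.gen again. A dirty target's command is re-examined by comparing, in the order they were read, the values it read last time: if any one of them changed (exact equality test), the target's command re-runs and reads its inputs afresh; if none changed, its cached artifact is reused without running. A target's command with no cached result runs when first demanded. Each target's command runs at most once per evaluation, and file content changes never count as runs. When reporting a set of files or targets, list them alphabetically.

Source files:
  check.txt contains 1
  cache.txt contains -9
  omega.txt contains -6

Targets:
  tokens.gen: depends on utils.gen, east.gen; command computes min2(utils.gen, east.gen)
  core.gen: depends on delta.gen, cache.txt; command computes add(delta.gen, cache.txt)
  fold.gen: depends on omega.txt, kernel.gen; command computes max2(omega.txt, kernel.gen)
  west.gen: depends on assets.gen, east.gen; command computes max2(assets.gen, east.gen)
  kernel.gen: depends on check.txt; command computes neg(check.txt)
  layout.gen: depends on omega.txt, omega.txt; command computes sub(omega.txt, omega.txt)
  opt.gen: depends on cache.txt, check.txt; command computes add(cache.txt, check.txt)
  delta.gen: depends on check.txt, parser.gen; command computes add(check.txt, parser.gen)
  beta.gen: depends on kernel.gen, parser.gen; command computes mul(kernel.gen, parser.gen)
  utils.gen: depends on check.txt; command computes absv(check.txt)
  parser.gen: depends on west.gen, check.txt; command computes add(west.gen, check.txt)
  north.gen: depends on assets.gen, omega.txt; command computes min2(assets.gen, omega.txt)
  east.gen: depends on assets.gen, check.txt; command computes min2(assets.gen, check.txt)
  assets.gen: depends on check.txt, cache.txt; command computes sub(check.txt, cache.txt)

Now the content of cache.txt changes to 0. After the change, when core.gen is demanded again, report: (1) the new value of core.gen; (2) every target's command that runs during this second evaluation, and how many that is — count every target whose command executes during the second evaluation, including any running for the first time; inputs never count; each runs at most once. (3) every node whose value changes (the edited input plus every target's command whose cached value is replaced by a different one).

New value of core.gen: 3.
Target commands that run: assets.gen, core.gen, delta.gen, east.gen, parser.gen, west.gen — 6 in total.
Values that change: assets.gen, cache.txt, delta.gen, parser.gen, west.gen.

First evaluation (everything demanded from the output):
  assets.gen = sub(1, -9) = 10
  east.gen = min2(10, 1) = 1
  west.gen = max2(10, 1) = 10
  parser.gen = add(10, 1) = 11
  delta.gen = add(1, 11) = 12
  core.gen = add(12, -9) = 3

Propagation after the edit:
  assets.gen: runs — cache.txt -9->0; result 1.
  east.gen: runs — assets.gen 10->1; result 1 (same value as before).
  west.gen: runs — assets.gen 10->1; result 1.
  parser.gen: runs — west.gen 10->1; result 2.
  delta.gen: runs — parser.gen 11->2; result 3.
  core.gen: runs — delta.gen 12->3; cache.txt -9->0; result 3 (same value as before).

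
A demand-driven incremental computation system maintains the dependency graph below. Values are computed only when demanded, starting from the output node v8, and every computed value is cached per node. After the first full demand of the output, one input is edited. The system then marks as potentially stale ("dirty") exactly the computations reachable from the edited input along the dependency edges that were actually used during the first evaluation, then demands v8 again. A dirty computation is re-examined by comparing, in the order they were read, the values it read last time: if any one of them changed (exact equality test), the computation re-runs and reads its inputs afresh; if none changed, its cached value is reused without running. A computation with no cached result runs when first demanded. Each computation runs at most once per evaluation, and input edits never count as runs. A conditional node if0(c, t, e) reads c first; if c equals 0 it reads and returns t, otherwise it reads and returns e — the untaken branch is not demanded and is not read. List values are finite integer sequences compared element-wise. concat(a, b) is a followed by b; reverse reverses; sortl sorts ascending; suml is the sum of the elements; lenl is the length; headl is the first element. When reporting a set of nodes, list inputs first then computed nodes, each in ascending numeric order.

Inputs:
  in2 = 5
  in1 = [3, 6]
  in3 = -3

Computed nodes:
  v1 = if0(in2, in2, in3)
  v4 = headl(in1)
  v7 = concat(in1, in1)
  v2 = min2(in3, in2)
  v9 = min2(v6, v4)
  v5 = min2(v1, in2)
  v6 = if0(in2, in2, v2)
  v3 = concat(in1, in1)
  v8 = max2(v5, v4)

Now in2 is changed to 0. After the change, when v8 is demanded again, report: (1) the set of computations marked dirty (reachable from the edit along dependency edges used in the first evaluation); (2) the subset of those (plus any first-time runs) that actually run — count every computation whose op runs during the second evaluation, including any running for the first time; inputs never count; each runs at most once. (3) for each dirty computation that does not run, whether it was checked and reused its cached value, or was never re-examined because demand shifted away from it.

First evaluation (everything demanded from the output):
  v1 = if0(in2=5 -> else branch in3) = -3
  v4 = headl([3, 6]) = 3
  v5 = min2(-3, 5) = -3
  v8 = max2(-3, 3) = 3

Propagation after the edit:
  v1: runs — in2 5->0; result 0.
  v5: runs — v1 -3->0; in2 5->0; result 0.
  v8: runs — v5 -3->0; result 3 (same value as before).

Marked dirty: v1, v5, v8.
Computations that run: v1, v5, v8 — 3 in total.
Every dirty computation ran.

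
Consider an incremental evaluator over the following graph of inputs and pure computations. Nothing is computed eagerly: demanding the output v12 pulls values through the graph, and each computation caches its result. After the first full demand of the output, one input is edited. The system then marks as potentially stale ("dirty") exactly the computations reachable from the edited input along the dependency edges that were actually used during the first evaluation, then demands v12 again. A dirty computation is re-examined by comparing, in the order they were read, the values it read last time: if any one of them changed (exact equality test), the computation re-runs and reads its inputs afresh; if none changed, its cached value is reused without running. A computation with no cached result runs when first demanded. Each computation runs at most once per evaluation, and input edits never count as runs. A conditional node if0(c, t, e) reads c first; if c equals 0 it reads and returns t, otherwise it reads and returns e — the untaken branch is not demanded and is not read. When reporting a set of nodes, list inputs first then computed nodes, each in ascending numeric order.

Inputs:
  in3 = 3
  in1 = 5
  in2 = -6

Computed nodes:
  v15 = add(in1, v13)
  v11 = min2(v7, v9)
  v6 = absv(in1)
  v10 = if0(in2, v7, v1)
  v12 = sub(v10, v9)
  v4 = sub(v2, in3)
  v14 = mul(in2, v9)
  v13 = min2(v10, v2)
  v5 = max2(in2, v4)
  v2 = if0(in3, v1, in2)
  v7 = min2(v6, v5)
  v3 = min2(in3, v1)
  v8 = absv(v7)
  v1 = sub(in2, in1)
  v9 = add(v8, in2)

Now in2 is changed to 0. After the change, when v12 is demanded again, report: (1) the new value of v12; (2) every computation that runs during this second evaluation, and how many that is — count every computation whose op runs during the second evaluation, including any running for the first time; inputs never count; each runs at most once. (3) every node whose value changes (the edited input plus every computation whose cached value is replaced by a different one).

v12 now evaluates to 0.
Run set: v2, v4, v5, v7, v8, v9, v10, v12 (8 run).
Changed values: in2, v2, v4, v5, v7, v8, v10, v12.
The important point: the flipped condition redirects demand; v1 is left stale, never re-checked.

Initial pass — values computed on the first demand:
  v1 = sub(-6, 5) = -11
  v2 = if0(in3=3 -> else branch in2) = -6
  v4 = sub(-6, 3) = -9
  v5 = max2(-6, -9) = -6
  v6 = absv(5) = 5
  v7 = min2(5, -6) = -6
  v8 = absv(-6) = 6
  v9 = add(6, -6) = 0
  v10 = if0(in2=-6 -> else branch v1) = -11
  v12 = sub(-11, 0) = -11

Second demand — change propagation:
  v1: dirty yet unreached — the second evaluation never asks for it.
  v2: re-runs because in2 -6->0; new result 0.
  v4: re-runs because v2 -6->0; new result -3.
  v5: re-runs because in2 -6->0; v4 -9->-3; new result 0.
  v7: re-runs because v5 -6->0; new result 0.
  v8: re-runs because v7 -6->0; new result 0.
  v9: re-runs because v8 6->0; in2 -6->0; new result 0 (unchanged).
  v10: re-runs because in2 -6->0; new result 0.
  v12: re-runs because v10 -11->0; new result 0.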